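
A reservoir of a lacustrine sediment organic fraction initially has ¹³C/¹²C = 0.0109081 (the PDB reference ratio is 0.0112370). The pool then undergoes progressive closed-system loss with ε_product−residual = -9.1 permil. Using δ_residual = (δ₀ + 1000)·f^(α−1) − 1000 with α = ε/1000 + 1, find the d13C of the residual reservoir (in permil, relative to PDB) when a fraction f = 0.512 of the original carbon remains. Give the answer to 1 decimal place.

δ₀ = (0.0109081/0.0112370 − 1)×1000 = (0.970731 − 1)×1000 = -29.269 permil
α − 1 = ε/1000 = -0.0091
f^(α−1) = 0.512^(-0.0091) = 1.006110
δ_res = (-29.269 + 1000) × 1.006110 − 1000 = 976.662 − 1000 = -23.34 permil

-23.3 permil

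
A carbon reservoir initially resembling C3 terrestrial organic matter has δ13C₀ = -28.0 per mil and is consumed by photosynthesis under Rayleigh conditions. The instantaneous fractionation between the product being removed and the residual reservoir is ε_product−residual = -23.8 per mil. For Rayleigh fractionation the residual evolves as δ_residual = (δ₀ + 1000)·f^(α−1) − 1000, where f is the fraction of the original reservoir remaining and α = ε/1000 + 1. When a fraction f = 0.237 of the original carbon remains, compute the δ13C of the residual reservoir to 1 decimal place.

5.9 per mil

Rayleigh residual: δ_res = (δ₀ + 1000)·f^(α−1) − 1000
α = ε/1000 + 1 = 0.97620, so α − 1 = -0.02380
f^(α−1) = 0.237^(-0.02380) = 1.034859
δ_res = (-28.0 + 1000) × 1.034859 − 1000 = 1005.883 − 1000 = 5.88 per mil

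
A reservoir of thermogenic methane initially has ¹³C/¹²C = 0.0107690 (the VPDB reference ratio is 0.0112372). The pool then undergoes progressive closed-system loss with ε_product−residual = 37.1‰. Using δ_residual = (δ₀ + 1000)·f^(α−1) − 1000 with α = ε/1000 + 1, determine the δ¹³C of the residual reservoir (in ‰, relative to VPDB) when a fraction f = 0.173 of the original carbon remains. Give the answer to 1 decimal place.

-102.1‰

δ₀ = (0.0107690/0.0112372 − 1)×1000 = (0.958335 − 1)×1000 = -41.665‰
α − 1 = ε/1000 = 0.0371
f^(α−1) = 0.173^(0.0371) = 0.936983
δ_res = (-41.665 + 1000) × 0.936983 − 1000 = 897.943 − 1000 = -102.06‰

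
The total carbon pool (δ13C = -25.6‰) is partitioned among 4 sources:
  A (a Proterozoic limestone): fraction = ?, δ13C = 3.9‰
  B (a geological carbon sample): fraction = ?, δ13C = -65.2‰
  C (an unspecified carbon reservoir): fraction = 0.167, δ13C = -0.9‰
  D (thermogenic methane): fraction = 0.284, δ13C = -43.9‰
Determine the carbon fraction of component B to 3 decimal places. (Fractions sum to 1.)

0.219

Let f_B and f_A be the unknown fractions; fractions sum to 1 so f_B + f_A = 0.549.
Mass balance: Σ fᵢ·δᵢ = δ_bulk ⇒ f_B·(-65.2) + f_A·(3.9) = -25.6 − (-12.618) = -12.982
Substitute f_A = 0.549 − f_B:
f_B·(-65.2 − 3.9) = -12.982 − 0.549×(3.9) = -15.123
f_B = -15.123 / -69.1 = 0.2189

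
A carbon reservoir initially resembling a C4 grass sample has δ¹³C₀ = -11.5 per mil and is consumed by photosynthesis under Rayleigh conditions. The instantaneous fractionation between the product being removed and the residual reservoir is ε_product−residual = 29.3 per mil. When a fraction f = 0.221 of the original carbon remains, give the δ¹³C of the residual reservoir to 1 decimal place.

-54.3 per mil

Rayleigh residual: δ_res = (δ₀ + 1000)·f^(α−1) − 1000
α = ε/1000 + 1 = 1.02930, so α − 1 = 0.02930
f^(α−1) = 0.221^(0.02930) = 0.956733
δ_res = (-11.5 + 1000) × 0.956733 − 1000 = 945.730 − 1000 = -54.27 per mil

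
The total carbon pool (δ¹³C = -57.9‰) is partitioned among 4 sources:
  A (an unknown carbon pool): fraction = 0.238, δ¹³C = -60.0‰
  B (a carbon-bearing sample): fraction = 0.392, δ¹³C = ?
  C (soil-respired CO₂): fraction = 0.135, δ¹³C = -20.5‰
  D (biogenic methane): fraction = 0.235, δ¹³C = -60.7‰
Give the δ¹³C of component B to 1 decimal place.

-67.8‰

Isotope mass balance: δ_bulk = Σ fᵢ·δᵢ.
-57.9 = 0.238×(-60.0) + 0.392×δ_B + 0.135×(-20.5) + 0.235×(-60.7)
0.392·δ_B = -57.9 − (-31.312) = -26.588
δ_B = -26.588 / 0.392 = -67.83‰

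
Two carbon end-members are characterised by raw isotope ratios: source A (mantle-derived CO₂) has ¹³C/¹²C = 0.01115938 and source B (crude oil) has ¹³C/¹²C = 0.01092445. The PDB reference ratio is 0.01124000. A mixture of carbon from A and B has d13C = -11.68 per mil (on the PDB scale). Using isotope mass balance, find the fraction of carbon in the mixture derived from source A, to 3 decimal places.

δ_A = (0.01115938/0.01124000 − 1)×1000 = (0.992827 − 1)×1000 = -7.173 per mil
δ_B = (0.01092445/0.01124000 − 1)×1000 = (0.971926 − 1)×1000 = -28.074 per mil
f_A = (δ_mix − δ_B)/(δ_A − δ_B) = (-11.68 − (-28.074))/(-7.173 − (-28.074))
f_A = 16.394 / 20.901 = 0.7843

0.784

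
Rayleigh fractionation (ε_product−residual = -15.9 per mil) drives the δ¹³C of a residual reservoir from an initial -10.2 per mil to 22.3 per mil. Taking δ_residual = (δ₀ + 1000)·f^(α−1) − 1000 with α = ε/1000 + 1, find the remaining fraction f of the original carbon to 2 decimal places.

α − 1 = ε/1000 = -0.0159
(δ_res + 1000)/(δ₀ + 1000) = (22.3 + 1000)/(-10.2 + 1000) = 1022.3/989.8 = 1.032835
f = 1.032835^(1/-0.0159) = exp(ln(1.032835)/-0.0159) = exp(0.03231/-0.0159)
f = exp(-2.0319) = 0.1311

0.13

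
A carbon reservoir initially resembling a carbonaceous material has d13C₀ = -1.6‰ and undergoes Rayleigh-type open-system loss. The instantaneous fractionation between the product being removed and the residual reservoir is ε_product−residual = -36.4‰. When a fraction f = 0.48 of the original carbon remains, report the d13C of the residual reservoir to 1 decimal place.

25.4‰

Rayleigh residual: δ_res = (δ₀ + 1000)·f^(α−1) − 1000
α = ε/1000 + 1 = 0.96360, so α − 1 = -0.03640
f^(α−1) = 0.48^(-0.03640) = 1.027077
δ_res = (-1.6 + 1000) × 1.027077 − 1000 = 1025.433 − 1000 = 25.43‰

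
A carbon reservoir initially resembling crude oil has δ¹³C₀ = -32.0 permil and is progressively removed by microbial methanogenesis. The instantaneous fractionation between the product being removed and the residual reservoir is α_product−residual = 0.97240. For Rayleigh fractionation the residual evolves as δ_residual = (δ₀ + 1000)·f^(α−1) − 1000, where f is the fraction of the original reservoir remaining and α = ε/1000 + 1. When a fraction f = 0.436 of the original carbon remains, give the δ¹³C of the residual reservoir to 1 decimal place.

Rayleigh residual: δ_res = (δ₀ + 1000)·f^(α−1) − 1000
α − 1 = -0.02760
f^(α−1) = 0.436^(-0.02760) = 1.023176
δ_res = (-32.0 + 1000) × 1.023176 − 1000 = 990.434 − 1000 = -9.57 permil

-9.6 permil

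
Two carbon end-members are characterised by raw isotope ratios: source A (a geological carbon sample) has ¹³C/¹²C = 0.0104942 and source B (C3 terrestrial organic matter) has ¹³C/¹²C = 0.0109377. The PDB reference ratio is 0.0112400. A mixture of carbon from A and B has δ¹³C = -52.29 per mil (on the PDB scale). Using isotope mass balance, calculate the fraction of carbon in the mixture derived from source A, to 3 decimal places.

δ_A = (0.0104942/0.0112400 − 1)×1000 = (0.933648 − 1)×1000 = -66.352 per mil
δ_B = (0.0109377/0.0112400 − 1)×1000 = (0.973105 − 1)×1000 = -26.895 per mil
f_A = (δ_mix − δ_B)/(δ_A − δ_B) = (-52.29 − (-26.895))/(-66.352 − (-26.895))
f_A = -25.395 / -39.457 = 0.6436

0.644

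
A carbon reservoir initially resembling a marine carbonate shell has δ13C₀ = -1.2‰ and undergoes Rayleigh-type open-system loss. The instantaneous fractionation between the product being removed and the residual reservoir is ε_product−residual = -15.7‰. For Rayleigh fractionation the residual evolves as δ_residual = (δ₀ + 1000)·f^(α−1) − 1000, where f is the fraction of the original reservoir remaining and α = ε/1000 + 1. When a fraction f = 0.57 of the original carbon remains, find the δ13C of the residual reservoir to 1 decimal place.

7.7‰

Rayleigh residual: δ_res = (δ₀ + 1000)·f^(α−1) − 1000
α = ε/1000 + 1 = 0.98430, so α − 1 = -0.01570
f^(α−1) = 0.57^(-0.01570) = 1.008864
δ_res = (-1.2 + 1000) × 1.008864 − 1000 = 1007.654 − 1000 = 7.65‰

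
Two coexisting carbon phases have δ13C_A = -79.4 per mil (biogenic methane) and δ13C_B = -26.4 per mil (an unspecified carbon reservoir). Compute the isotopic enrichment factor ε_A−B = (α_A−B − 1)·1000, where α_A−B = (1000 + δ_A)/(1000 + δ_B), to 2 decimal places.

-54.44 per mil

α_A−B = (1000 + -79.4) / (1000 + -26.4) = 920.6 / 973.6 = 0.945563
ε_A−B = (0.945563 − 1) × 1000 = -54.437 per mil
(The approximation ε ≈ δ_A − δ_B would give -53.0 per mil.)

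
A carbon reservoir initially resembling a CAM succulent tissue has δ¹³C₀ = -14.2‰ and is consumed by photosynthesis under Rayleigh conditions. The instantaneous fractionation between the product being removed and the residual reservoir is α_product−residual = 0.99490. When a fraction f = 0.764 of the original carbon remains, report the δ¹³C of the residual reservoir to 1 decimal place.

Rayleigh residual: δ_res = (δ₀ + 1000)·f^(α−1) − 1000
α − 1 = -0.00510
f^(α−1) = 0.764^(-0.00510) = 1.001374
δ_res = (-14.2 + 1000) × 1.001374 − 1000 = 987.154 − 1000 = -12.85‰

-12.8‰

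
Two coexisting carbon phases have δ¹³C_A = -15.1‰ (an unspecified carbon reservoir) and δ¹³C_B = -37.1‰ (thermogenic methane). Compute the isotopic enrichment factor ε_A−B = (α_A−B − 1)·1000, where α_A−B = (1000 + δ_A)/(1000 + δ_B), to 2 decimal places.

α_A−B = (1000 + -15.1) / (1000 + -37.1) = 984.9 / 962.9 = 1.022848
ε_A−B = (1.022848 − 1) × 1000 = 22.848‰
(The approximation ε ≈ δ_A − δ_B would give 22.0‰.)

22.85‰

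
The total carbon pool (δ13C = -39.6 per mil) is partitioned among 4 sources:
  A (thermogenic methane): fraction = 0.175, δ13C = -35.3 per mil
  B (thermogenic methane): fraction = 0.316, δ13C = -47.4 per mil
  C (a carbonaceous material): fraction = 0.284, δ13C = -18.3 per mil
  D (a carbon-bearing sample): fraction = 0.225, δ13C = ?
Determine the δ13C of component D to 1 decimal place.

-58.9 per mil

Isotope mass balance: δ_bulk = Σ fᵢ·δᵢ.
-39.6 = 0.175×(-35.3) + 0.316×(-47.4) + 0.284×(-18.3) + 0.225×δ_D
0.225·δ_D = -39.6 − (-26.353) = -13.247
δ_D = -13.247 / 0.225 = -58.88 per mil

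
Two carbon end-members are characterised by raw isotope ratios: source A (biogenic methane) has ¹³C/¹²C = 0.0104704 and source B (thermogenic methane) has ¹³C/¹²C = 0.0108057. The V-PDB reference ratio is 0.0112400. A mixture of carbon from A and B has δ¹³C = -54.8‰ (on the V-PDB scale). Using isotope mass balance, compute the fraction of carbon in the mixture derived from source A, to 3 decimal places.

δ_A = (0.0104704/0.0112400 − 1)×1000 = (0.931530 − 1)×1000 = -68.470‰
δ_B = (0.0108057/0.0112400 − 1)×1000 = (0.961361 − 1)×1000 = -38.639‰
f_A = (δ_mix − δ_B)/(δ_A − δ_B) = (-54.8 − (-38.639))/(-68.470 − (-38.639))
f_A = -16.161 / -29.831 = 0.5418

0.542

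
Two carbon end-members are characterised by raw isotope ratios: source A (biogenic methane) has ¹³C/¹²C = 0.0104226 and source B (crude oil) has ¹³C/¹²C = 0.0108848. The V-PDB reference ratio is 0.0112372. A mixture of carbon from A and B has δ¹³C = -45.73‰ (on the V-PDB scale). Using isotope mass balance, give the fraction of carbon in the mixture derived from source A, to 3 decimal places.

0.349

δ_A = (0.0104226/0.0112372 − 1)×1000 = (0.927509 − 1)×1000 = -72.491‰
δ_B = (0.0108848/0.0112372 − 1)×1000 = (0.968640 − 1)×1000 = -31.360‰
f_A = (δ_mix − δ_B)/(δ_A − δ_B) = (-45.73 − (-31.360))/(-72.491 − (-31.360))
f_A = -14.370 / -41.131 = 0.3494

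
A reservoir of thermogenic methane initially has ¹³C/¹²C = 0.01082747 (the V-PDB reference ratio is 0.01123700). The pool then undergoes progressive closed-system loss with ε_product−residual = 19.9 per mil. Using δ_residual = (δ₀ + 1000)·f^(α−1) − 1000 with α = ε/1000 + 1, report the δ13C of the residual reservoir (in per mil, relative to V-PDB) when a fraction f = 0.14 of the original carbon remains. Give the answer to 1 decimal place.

-73.4 per mil

δ₀ = (0.01082747/0.01123700 − 1)×1000 = (0.963555 − 1)×1000 = -36.445 per mil
α − 1 = ε/1000 = 0.0199
f^(α−1) = 0.14^(0.0199) = 0.961630
δ_res = (-36.445 + 1000) × 0.961630 − 1000 = 926.583 − 1000 = -73.42 per mil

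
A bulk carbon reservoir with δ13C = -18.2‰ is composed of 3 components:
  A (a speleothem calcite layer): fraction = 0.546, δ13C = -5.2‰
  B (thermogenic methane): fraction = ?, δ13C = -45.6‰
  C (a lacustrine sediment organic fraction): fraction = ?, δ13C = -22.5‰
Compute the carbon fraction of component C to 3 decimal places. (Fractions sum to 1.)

Let f_C and f_B be the unknown fractions; fractions sum to 1 so f_C + f_B = 0.454.
Mass balance: Σ fᵢ·δᵢ = δ_bulk ⇒ f_C·(-22.5) + f_B·(-45.6) = -18.2 − (-2.839) = -15.361
Substitute f_B = 0.454 − f_C:
f_C·(-22.5 − -45.6) = -15.361 − 0.454×(-45.6) = 5.342
f_C = 5.342 / 23.1 = 0.2312

0.231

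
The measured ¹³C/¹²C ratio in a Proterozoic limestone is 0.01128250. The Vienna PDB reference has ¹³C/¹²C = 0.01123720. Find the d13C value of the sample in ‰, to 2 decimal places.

d13C = (R_sample / R_standard − 1) × 1000
R_sample / R_standard = 0.01128250 / 0.01123720 = 1.004031
d13C = (1.004031 − 1) × 1000 = 4.031‰

4.03‰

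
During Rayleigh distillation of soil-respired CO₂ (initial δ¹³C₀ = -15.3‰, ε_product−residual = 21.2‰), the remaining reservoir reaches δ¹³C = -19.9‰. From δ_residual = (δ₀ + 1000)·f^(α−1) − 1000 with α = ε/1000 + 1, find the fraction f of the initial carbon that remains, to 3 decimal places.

0.802

α − 1 = ε/1000 = 0.0212
(δ_res + 1000)/(δ₀ + 1000) = (-19.9 + 1000)/(-15.3 + 1000) = 980.1/984.7 = 0.995329
f = 0.995329^(1/0.0212) = exp(ln(0.995329)/0.0212) = exp(-0.00468/0.0212)
f = exp(-0.2209) = 0.8018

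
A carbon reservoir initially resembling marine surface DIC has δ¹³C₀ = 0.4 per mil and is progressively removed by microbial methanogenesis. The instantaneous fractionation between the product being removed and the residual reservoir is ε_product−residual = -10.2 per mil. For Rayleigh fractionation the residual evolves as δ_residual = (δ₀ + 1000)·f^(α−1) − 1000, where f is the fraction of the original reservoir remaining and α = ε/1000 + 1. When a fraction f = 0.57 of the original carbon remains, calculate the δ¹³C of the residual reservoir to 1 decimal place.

6.2 per mil

Rayleigh residual: δ_res = (δ₀ + 1000)·f^(α−1) − 1000
α = ε/1000 + 1 = 0.98980, so α − 1 = -0.01020
f^(α−1) = 0.57^(-0.01020) = 1.005750
δ_res = (0.4 + 1000) × 1.005750 − 1000 = 1006.152 − 1000 = 6.15 per mil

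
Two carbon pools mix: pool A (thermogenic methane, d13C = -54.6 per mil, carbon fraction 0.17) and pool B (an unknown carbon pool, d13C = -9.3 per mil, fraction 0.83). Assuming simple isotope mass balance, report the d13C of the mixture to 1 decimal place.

-17.0 per mil

δ_mix = f_A·δ_A + f_B·δ_B
δ_mix = 0.17 × (-54.6) + 0.83 × (-9.3)
δ_mix = -9.28 + -7.72 = -17.00 per mil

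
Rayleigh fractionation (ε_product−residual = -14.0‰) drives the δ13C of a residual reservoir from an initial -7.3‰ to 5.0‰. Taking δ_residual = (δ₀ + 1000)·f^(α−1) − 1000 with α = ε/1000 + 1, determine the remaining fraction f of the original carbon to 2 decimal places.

α − 1 = ε/1000 = -0.0140
(δ_res + 1000)/(δ₀ + 1000) = (5.0 + 1000)/(-7.3 + 1000) = 1005.0/992.7 = 1.012390
f = 1.012390^(1/-0.0140) = exp(ln(1.012390)/-0.0140) = exp(0.01231/-0.0140)
f = exp(-0.8796) = 0.4150

0.41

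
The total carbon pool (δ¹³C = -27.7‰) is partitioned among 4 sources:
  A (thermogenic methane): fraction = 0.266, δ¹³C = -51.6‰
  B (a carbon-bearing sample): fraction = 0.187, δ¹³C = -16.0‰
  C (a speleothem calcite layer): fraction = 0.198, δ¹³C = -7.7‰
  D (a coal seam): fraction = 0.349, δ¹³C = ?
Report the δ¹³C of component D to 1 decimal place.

-27.1‰

Isotope mass balance: δ_bulk = Σ fᵢ·δᵢ.
-27.7 = 0.266×(-51.6) + 0.187×(-16.0) + 0.198×(-7.7) + 0.349×δ_D
0.349·δ_D = -27.7 − (-18.242) = -9.458
δ_D = -9.458 / 0.349 = -27.10‰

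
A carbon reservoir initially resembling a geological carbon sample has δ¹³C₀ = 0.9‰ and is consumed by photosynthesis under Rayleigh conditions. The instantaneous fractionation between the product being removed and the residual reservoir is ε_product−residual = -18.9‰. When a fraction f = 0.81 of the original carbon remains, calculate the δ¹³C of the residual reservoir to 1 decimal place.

4.9‰

Rayleigh residual: δ_res = (δ₀ + 1000)·f^(α−1) − 1000
α = ε/1000 + 1 = 0.98110, so α − 1 = -0.01890
f^(α−1) = 0.81^(-0.01890) = 1.003991
δ_res = (0.9 + 1000) × 1.003991 − 1000 = 1004.894 − 1000 = 4.89‰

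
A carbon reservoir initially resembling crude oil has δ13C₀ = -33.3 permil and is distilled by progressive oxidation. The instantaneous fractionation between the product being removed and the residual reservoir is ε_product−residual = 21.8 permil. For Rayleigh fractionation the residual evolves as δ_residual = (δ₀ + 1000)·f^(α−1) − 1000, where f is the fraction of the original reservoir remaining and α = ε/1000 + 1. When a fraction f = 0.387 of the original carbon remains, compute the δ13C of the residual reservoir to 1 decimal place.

-53.1 permil

Rayleigh residual: δ_res = (δ₀ + 1000)·f^(α−1) − 1000
α = ε/1000 + 1 = 1.02180, so α − 1 = 0.02180
f^(α−1) = 0.387^(0.02180) = 0.979517
δ_res = (-33.3 + 1000) × 0.979517 − 1000 = 946.899 − 1000 = -53.10 permil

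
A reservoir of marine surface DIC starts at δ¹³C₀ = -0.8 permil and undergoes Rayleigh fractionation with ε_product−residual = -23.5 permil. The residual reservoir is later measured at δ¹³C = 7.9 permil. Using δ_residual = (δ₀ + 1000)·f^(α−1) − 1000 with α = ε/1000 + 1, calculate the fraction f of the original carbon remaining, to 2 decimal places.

α − 1 = ε/1000 = -0.0235
(δ_res + 1000)/(δ₀ + 1000) = (7.9 + 1000)/(-0.8 + 1000) = 1007.9/999.2 = 1.008707
f = 1.008707^(1/-0.0235) = exp(ln(1.008707)/-0.0235) = exp(0.00867/-0.0235)
f = exp(-0.3689) = 0.6915

0.69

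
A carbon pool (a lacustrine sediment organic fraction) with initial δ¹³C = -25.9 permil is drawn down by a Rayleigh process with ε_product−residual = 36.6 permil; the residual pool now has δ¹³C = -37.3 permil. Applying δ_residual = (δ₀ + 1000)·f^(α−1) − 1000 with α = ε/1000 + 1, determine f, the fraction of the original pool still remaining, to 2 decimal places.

α − 1 = ε/1000 = 0.0366
(δ_res + 1000)/(δ₀ + 1000) = (-37.3 + 1000)/(-25.9 + 1000) = 962.7/974.1 = 0.988297
f = 0.988297^(1/0.0366) = exp(ln(0.988297)/0.0366) = exp(-0.01177/0.0366)
f = exp(-0.3216) = 0.7250

0.72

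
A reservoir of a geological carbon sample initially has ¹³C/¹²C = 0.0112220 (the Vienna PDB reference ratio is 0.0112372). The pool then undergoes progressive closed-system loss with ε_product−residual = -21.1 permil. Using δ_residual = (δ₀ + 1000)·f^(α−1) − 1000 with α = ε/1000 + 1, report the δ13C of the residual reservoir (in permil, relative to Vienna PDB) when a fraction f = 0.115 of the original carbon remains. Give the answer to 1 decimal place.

45.3 permil

δ₀ = (0.0112220/0.0112372 − 1)×1000 = (0.998647 − 1)×1000 = -1.353 permil
α − 1 = ε/1000 = -0.0211
f^(α−1) = 0.115^(-0.0211) = 1.046693
δ_res = (-1.353 + 1000) × 1.046693 − 1000 = 1045.277 − 1000 = 45.28 permil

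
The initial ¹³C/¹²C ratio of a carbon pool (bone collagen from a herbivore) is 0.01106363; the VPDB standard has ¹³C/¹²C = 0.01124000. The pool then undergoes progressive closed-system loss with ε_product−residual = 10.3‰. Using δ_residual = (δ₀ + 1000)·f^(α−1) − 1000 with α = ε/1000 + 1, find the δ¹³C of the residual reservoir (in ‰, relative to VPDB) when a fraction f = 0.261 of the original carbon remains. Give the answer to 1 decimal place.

δ₀ = (0.01106363/0.01124000 − 1)×1000 = (0.984309 − 1)×1000 = -15.691‰
α − 1 = ε/1000 = 0.0103
f^(α−1) = 0.261^(0.0103) = 0.986260
δ_res = (-15.691 + 1000) × 0.986260 − 1000 = 970.784 − 1000 = -29.22‰

-29.2‰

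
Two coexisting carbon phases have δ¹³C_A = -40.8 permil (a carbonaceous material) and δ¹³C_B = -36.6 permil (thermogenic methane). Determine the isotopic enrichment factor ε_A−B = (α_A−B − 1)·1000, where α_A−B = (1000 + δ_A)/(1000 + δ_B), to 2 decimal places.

α_A−B = (1000 + -40.8) / (1000 + -36.6) = 959.2 / 963.4 = 0.995640
ε_A−B = (0.995640 − 1) × 1000 = -4.360 permil
(The approximation ε ≈ δ_A − δ_B would give -4.2 permil.)

-4.36 permil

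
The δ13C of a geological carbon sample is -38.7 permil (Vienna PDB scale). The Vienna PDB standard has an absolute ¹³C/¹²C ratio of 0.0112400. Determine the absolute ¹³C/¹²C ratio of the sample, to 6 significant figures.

0.0108050

R_sample = R_standard × (δ13C/1000 + 1)
R_sample = 0.0112400 × (-38.7/1000 + 1) = 0.0112400 × 0.961300
R_sample = 0.0108050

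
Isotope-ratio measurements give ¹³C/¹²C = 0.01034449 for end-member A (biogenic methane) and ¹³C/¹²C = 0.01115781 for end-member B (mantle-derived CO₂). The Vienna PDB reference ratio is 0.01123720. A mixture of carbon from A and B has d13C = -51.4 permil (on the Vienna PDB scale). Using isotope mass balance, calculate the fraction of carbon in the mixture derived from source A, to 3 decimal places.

δ_A = (0.01034449/0.01123720 − 1)×1000 = (0.920558 − 1)×1000 = -79.442 permil
δ_B = (0.01115781/0.01123720 − 1)×1000 = (0.992935 − 1)×1000 = -7.065 permil
f_A = (δ_mix − δ_B)/(δ_A − δ_B) = (-51.4 − (-7.065))/(-79.442 − (-7.065))
f_A = -44.335 / -72.377 = 0.6126

0.613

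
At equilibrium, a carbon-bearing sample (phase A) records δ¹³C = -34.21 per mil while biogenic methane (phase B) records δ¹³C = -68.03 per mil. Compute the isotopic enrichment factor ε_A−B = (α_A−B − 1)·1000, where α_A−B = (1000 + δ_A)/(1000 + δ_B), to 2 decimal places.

α_A−B = (1000 + -34.21) / (1000 + -68.03) = 965.79 / 931.97 = 1.036289
ε_A−B = (1.036289 − 1) × 1000 = 36.289 per mil
(The approximation ε ≈ δ_A − δ_B would give 33.82 per mil.)

36.29 per mil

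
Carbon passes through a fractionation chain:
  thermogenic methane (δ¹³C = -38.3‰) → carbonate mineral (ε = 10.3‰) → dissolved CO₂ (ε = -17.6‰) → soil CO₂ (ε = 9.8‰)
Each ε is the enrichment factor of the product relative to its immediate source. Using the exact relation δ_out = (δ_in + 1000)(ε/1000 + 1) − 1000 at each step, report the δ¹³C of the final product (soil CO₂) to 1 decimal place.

step 1: δ = (-38.30 + 1000)·(10.3/1000 + 1) − 1000 = -28.39‰
step 2: δ = (-28.39 + 1000)·(-17.6/1000 + 1) − 1000 = -45.49‰
step 3: δ = (-45.49 + 1000)·(9.8/1000 + 1) − 1000 = -36.14‰

-36.1‰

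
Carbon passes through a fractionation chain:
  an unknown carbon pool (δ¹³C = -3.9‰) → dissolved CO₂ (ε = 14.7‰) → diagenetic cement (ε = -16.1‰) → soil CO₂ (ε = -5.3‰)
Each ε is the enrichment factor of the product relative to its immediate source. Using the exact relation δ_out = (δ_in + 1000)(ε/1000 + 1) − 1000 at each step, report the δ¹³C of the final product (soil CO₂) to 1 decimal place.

-10.8‰

step 1: δ = (-3.90 + 1000)·(14.7/1000 + 1) − 1000 = 10.74‰
step 2: δ = (10.74 + 1000)·(-16.1/1000 + 1) − 1000 = -5.53‰
step 3: δ = (-5.53 + 1000)·(-5.3/1000 + 1) − 1000 = -10.80‰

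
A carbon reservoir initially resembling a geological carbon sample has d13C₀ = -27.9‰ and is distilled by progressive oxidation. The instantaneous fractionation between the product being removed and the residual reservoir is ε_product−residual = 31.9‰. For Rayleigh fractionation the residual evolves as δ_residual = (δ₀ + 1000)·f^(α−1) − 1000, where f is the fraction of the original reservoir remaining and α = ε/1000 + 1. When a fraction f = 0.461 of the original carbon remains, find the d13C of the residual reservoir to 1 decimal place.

Rayleigh residual: δ_res = (δ₀ + 1000)·f^(α−1) − 1000
α = ε/1000 + 1 = 1.03190, so α − 1 = 0.03190
f^(α−1) = 0.461^(0.03190) = 0.975601
δ_res = (-27.9 + 1000) × 0.975601 − 1000 = 948.381 − 1000 = -51.62‰

-51.6‰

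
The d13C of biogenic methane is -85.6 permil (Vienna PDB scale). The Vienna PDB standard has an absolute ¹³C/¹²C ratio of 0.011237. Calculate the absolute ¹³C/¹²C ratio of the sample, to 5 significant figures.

R_sample = R_standard × (d13C/1000 + 1)
R_sample = 0.011237 × (-85.6/1000 + 1) = 0.011237 × 0.914400
R_sample = 0.0102751

0.010275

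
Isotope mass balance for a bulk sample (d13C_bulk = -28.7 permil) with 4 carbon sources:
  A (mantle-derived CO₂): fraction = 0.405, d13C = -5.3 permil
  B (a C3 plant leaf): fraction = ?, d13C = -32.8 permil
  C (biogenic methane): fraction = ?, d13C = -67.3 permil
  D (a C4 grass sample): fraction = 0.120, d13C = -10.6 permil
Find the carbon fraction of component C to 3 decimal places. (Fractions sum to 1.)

0.281

Let f_C and f_B be the unknown fractions; fractions sum to 1 so f_C + f_B = 0.475.
Mass balance: Σ fᵢ·δᵢ = δ_bulk ⇒ f_C·(-67.3) + f_B·(-32.8) = -28.7 − (-3.418) = -25.282
Substitute f_B = 0.475 − f_C:
f_C·(-67.3 − -32.8) = -25.282 − 0.475×(-32.8) = -9.702
f_C = -9.702 / -34.5 = 0.2812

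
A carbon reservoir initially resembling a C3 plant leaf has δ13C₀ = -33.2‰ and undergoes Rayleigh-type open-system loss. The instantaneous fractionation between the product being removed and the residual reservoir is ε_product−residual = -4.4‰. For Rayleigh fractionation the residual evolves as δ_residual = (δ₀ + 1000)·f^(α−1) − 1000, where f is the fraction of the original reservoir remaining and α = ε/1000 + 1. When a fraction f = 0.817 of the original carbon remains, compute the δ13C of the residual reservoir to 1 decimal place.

Rayleigh residual: δ_res = (δ₀ + 1000)·f^(α−1) − 1000
α = ε/1000 + 1 = 0.99560, so α − 1 = -0.00440
f^(α−1) = 0.817^(-0.00440) = 1.000890
δ_res = (-33.2 + 1000) × 1.000890 − 1000 = 967.660 − 1000 = -32.34‰

-32.3‰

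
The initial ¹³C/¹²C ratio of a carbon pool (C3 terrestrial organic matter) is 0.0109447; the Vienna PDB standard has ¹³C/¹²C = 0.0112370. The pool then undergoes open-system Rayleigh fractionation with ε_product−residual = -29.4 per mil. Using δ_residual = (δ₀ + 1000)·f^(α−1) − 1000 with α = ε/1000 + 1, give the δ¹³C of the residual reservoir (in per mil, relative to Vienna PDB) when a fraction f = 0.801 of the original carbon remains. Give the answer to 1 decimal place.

δ₀ = (0.0109447/0.0112370 − 1)×1000 = (0.973988 − 1)×1000 = -26.012 per mil
α − 1 = ε/1000 = -0.0294
f^(α−1) = 0.801^(-0.0294) = 1.006545
δ_res = (-26.012 + 1000) × 1.006545 − 1000 = 980.362 − 1000 = -19.64 per mil

-19.6 per mil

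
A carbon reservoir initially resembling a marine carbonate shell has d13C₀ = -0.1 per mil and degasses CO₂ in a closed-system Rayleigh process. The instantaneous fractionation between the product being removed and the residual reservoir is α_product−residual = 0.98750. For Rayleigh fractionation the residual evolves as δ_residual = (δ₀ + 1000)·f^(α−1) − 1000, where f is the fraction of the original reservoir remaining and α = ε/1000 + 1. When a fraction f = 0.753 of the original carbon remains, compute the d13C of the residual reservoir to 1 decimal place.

3.5 per mil

Rayleigh residual: δ_res = (δ₀ + 1000)·f^(α−1) − 1000
α − 1 = -0.01250
f^(α−1) = 0.753^(-0.01250) = 1.003552
δ_res = (-0.1 + 1000) × 1.003552 − 1000 = 1003.452 − 1000 = 3.45 per mil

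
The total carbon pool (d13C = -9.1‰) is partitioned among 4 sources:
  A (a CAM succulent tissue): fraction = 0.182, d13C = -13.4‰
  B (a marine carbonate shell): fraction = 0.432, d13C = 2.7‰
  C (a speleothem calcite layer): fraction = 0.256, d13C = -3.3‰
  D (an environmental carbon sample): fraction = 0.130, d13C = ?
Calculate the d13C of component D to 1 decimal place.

-53.7‰

Isotope mass balance: δ_bulk = Σ fᵢ·δᵢ.
-9.1 = 0.182×(-13.4) + 0.432×(2.7) + 0.256×(-3.3) + 0.130×δ_D
0.130·δ_D = -9.1 − (-2.117) = -6.983
δ_D = -6.983 / 0.130 = -53.71‰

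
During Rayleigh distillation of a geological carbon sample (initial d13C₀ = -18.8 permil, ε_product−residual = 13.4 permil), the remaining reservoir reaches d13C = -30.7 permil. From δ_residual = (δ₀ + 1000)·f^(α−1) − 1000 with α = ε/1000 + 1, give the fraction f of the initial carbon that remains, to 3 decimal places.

α − 1 = ε/1000 = 0.0134
(δ_res + 1000)/(δ₀ + 1000) = (-30.7 + 1000)/(-18.8 + 1000) = 969.3/981.2 = 0.987872
f = 0.987872^(1/0.0134) = exp(ln(0.987872)/0.0134) = exp(-0.01220/0.0134)
f = exp(-0.9106) = 0.4023

0.402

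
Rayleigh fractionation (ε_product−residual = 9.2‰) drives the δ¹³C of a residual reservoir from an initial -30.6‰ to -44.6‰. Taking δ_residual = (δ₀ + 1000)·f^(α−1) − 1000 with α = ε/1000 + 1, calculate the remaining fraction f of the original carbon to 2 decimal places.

α − 1 = ε/1000 = 0.0092
(δ_res + 1000)/(δ₀ + 1000) = (-44.6 + 1000)/(-30.6 + 1000) = 955.4/969.4 = 0.985558
f = 0.985558^(1/0.0092) = exp(ln(0.985558)/0.0092) = exp(-0.01455/0.0092)
f = exp(-1.5812) = 0.2057

0.21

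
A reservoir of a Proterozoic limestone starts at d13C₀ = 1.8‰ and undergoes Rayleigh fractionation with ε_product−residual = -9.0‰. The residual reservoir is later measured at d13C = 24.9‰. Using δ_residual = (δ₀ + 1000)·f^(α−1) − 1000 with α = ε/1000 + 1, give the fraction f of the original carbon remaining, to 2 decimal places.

α − 1 = ε/1000 = -0.0090
(δ_res + 1000)/(δ₀ + 1000) = (24.9 + 1000)/(1.8 + 1000) = 1024.9/1001.8 = 1.023058
f = 1.023058^(1/-0.0090) = exp(ln(1.023058)/-0.0090) = exp(0.02280/-0.0090)
f = exp(-2.5330) = 0.0794

0.08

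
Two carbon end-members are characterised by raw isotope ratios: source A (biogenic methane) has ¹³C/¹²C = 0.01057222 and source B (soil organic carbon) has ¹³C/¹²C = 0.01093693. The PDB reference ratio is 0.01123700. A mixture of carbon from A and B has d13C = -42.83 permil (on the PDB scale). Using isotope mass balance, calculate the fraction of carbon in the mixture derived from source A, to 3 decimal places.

δ_A = (0.01057222/0.01123700 − 1)×1000 = (0.940840 − 1)×1000 = -59.160 permil
δ_B = (0.01093693/0.01123700 − 1)×1000 = (0.973296 − 1)×1000 = -26.704 permil
f_A = (δ_mix − δ_B)/(δ_A − δ_B) = (-42.83 − (-26.704))/(-59.160 − (-26.704))
f_A = -16.126 / -32.456 = 0.4969

0.497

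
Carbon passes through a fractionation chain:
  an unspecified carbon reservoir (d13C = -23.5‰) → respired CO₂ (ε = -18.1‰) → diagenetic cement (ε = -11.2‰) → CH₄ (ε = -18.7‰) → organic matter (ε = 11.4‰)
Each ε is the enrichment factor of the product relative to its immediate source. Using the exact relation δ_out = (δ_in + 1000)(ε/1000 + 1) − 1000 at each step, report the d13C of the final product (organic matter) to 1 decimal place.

step 1: δ = (-23.50 + 1000)·(-18.1/1000 + 1) − 1000 = -41.17‰
step 2: δ = (-41.17 + 1000)·(-11.2/1000 + 1) − 1000 = -51.91‰
step 3: δ = (-51.91 + 1000)·(-18.7/1000 + 1) − 1000 = -69.64‰
step 4: δ = (-69.64 + 1000)·(11.4/1000 + 1) − 1000 = -59.04‰

-59.0‰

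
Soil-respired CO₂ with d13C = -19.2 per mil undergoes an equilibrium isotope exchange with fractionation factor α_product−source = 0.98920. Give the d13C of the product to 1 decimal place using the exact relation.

δ_product = (δ_source + 1000)·α − 1000
δ_product = (-19.2 + 1000) × 0.98920 − 1000
δ_product = 970.207 − 1000 = -29.79 per mil

-29.8 per mil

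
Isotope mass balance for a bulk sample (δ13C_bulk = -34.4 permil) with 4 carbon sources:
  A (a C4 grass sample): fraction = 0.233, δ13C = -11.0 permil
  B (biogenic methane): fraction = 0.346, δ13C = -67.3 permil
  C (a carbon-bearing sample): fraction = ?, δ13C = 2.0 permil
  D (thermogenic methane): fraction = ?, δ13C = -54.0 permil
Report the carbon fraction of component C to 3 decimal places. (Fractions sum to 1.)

0.253

Let f_C and f_D be the unknown fractions; fractions sum to 1 so f_C + f_D = 0.421.
Mass balance: Σ fᵢ·δᵢ = δ_bulk ⇒ f_C·(2.0) + f_D·(-54.0) = -34.4 − (-25.849) = -8.551
Substitute f_D = 0.421 − f_C:
f_C·(2.0 − -54.0) = -8.551 − 0.421×(-54.0) = 14.183
f_C = 14.183 / 56.0 = 0.2533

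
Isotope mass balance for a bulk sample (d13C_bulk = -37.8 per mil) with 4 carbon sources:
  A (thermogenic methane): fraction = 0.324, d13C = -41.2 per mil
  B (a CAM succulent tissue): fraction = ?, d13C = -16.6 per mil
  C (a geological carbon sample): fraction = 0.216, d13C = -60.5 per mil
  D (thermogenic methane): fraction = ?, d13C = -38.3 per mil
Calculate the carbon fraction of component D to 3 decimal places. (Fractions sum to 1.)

0.173

Let f_D and f_B be the unknown fractions; fractions sum to 1 so f_D + f_B = 0.460.
Mass balance: Σ fᵢ·δᵢ = δ_bulk ⇒ f_D·(-38.3) + f_B·(-16.6) = -37.8 − (-26.417) = -11.383
Substitute f_B = 0.460 − f_D:
f_D·(-38.3 − -16.6) = -11.383 − 0.460×(-16.6) = -3.747
f_D = -3.747 / -21.7 = 0.1727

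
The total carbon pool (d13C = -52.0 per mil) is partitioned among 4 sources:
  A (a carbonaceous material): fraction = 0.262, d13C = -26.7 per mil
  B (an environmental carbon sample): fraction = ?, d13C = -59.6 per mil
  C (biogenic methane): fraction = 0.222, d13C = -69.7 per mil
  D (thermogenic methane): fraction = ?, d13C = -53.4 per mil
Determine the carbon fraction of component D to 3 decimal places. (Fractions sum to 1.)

Let f_D and f_B be the unknown fractions; fractions sum to 1 so f_D + f_B = 0.516.
Mass balance: Σ fᵢ·δᵢ = δ_bulk ⇒ f_D·(-53.4) + f_B·(-59.6) = -52.0 − (-22.469) = -29.531
Substitute f_B = 0.516 − f_D:
f_D·(-53.4 − -59.6) = -29.531 − 0.516×(-59.6) = 1.222
f_D = 1.222 / 6.2 = 0.1972

0.197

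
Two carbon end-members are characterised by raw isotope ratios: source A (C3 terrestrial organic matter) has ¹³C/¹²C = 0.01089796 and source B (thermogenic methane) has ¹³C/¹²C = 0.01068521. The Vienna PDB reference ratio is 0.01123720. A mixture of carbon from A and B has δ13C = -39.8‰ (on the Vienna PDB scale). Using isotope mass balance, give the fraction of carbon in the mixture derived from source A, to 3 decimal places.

δ_A = (0.01089796/0.01123720 − 1)×1000 = (0.969811 − 1)×1000 = -30.189‰
δ_B = (0.01068521/0.01123720 − 1)×1000 = (0.950878 − 1)×1000 = -49.122‰
f_A = (δ_mix − δ_B)/(δ_A − δ_B) = (-39.8 − (-49.122))/(-30.189 − (-49.122))
f_A = 9.322 / 18.933 = 0.4924

0.492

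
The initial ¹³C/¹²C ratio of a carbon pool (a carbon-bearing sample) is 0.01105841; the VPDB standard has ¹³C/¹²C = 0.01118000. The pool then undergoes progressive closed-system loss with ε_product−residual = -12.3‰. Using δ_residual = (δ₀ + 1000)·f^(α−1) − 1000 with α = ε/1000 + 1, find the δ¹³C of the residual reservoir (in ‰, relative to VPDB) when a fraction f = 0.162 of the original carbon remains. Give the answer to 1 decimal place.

11.5‰

δ₀ = (0.01105841/0.01118000 − 1)×1000 = (0.989124 − 1)×1000 = -10.876‰
α − 1 = ε/1000 = -0.0123
f^(α−1) = 0.162^(-0.0123) = 1.022640
δ_res = (-10.876 + 1000) × 1.022640 − 1000 = 1011.519 − 1000 = 11.52‰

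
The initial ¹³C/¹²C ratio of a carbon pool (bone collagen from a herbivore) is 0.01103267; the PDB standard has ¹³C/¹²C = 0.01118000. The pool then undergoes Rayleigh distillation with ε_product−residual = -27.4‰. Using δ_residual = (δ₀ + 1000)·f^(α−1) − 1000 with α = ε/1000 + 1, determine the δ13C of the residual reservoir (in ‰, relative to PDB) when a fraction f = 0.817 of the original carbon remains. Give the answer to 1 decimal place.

δ₀ = (0.01103267/0.01118000 − 1)×1000 = (0.986822 − 1)×1000 = -13.178‰
α − 1 = ε/1000 = -0.0274
f^(α−1) = 0.817^(-0.0274) = 1.005553
δ_res = (-13.178 + 1000) × 1.005553 − 1000 = 992.302 − 1000 = -7.70‰

-7.7‰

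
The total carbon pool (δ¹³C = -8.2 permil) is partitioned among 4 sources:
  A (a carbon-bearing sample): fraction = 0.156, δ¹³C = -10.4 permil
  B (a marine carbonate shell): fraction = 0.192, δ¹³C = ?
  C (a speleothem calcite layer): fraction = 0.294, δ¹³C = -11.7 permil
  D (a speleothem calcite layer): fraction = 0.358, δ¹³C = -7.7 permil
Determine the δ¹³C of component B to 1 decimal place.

Isotope mass balance: δ_bulk = Σ fᵢ·δᵢ.
-8.2 = 0.156×(-10.4) + 0.192×δ_B + 0.294×(-11.7) + 0.358×(-7.7)
0.192·δ_B = -8.2 − (-7.819) = -0.381
δ_B = -0.381 / 0.192 = -1.99 permil

-2.0 permil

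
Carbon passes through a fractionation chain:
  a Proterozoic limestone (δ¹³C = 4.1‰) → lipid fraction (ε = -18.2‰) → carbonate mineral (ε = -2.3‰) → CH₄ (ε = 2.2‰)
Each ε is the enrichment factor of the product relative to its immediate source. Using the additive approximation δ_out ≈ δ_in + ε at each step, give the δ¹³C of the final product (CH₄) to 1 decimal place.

-14.2‰

step 1: δ ≈ 4.1 + (-18.2) = -14.1‰
step 2: δ ≈ -14.1 + (-2.3) = -16.4‰
step 3: δ ≈ -16.4 + (2.2) = -14.2‰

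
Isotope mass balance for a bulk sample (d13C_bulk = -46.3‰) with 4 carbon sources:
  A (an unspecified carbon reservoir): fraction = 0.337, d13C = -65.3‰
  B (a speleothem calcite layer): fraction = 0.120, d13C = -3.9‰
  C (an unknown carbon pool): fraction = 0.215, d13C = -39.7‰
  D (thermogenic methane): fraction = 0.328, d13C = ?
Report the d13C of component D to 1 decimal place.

Isotope mass balance: δ_bulk = Σ fᵢ·δᵢ.
-46.3 = 0.337×(-65.3) + 0.120×(-3.9) + 0.215×(-39.7) + 0.328×δ_D
0.328·δ_D = -46.3 − (-31.010) = -15.290
δ_D = -15.290 / 0.328 = -46.62‰

-46.6‰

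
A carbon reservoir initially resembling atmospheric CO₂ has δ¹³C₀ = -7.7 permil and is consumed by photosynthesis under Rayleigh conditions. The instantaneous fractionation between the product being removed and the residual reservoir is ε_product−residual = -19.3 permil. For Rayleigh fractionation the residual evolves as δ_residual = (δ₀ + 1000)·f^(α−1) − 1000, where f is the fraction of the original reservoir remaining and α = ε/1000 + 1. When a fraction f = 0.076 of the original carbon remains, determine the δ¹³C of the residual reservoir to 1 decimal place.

Rayleigh residual: δ_res = (δ₀ + 1000)·f^(α−1) − 1000
α = ε/1000 + 1 = 0.98070, so α − 1 = -0.01930
f^(α−1) = 0.076^(-0.01930) = 1.050994
δ_res = (-7.7 + 1000) × 1.050994 − 1000 = 1042.901 − 1000 = 42.90 permil

42.9 permil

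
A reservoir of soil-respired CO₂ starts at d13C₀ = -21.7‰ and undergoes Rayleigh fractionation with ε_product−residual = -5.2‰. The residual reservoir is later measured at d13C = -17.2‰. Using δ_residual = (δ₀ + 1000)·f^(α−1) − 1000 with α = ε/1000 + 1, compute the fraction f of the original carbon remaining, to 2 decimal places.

α − 1 = ε/1000 = -0.0052
(δ_res + 1000)/(δ₀ + 1000) = (-17.2 + 1000)/(-21.7 + 1000) = 982.8/978.3 = 1.004600
f = 1.004600^(1/-0.0052) = exp(ln(1.004600)/-0.0052) = exp(0.00459/-0.0052)
f = exp(-0.8826) = 0.4137

0.41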